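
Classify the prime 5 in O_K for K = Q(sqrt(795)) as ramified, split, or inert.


K = Q(sqrt(795)). Since d mod 4 = 3, disc(K) = 3180.
Check p | disc: 3180 mod 5 = 0.
p divides disc, so p ramifies: (p) = P^2 with e=2, f=1, g=1.
Therefore p is ramified.

ramified


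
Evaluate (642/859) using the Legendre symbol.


p = 859 is prime, so compute (642/859) with the reciprocity algorithm (Jacobi-symbol steps: pull out 2s via (2/n), flip via reciprocity, reduce):
  pull out 2: (2/859) = -1  (since 859 mod 8 = 3)
  reciprocity: (321/859) -> +(859/321)
  reduce: (217/321)
  reciprocity: (217/321) -> +(321/217)
  reduce: (104/217)
  pull out 2: (2/217) = +1  (since 217 mod 8 = 1)
  pull out 2: (2/217) = +1  (since 217 mod 8 = 1)
  pull out 2: (2/217) = +1  (since 217 mod 8 = 1)
  reciprocity: (13/217) -> +(217/13)
  reduce: (9/13)
  reciprocity: (9/13) -> +(13/9)
  reduce: (4/9)
  pull out 2: (2/9) = +1  (since 9 mod 8 = 1)
  pull out 2: (2/9) = +1  (since 9 mod 8 = 1)
  (1/9) = 1
Product of signs = -1
(642/859) = -1

-1


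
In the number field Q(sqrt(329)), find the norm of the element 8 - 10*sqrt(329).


N(a + b*sqrt(d)) = a^2 - d*b^2
= (8)^2 - (329)*(-10)^2
= 64 - 32900
= -32836

-32836


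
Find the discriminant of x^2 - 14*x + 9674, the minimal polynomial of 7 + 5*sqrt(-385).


The element 7 + 5*sqrt(-385) has minimal polynomial:
x^2 - 14*x + 9674
Discriminant = (-14)^2 - 4*(9674)
= 196 - 38696
= -38500

-38500


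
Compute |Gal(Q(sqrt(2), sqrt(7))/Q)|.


The 2 square roots of distinct primes are multiplicatively independent over Q,
so [K:Q] = 2^2 and Gal(K/Q) is isomorphic to (Z/2Z)^2.
|Gal| = 2^2 = 4

4


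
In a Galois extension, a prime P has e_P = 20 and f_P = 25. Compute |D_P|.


|D_P| = e * f
= 20 * 25
= 500

500


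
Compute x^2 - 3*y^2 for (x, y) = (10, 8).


x^2 - d*y^2
= 10^2 - 3*8^2
= 100 - 192
= -92

-92


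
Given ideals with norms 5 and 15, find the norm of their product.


N(IJ) = N(I) * N(J)
= 5 * 15
= 75

75


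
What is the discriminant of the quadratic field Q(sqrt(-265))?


For K = Q(sqrt(d)) with d squarefree: disc(K) = d if d = 1 mod 4, and disc(K) = 4d if d = 2 or 3 mod 4.
Here d = -265, and d mod 4 = 3.
d = 3 mod 4, not 1 (O_K = Z[sqrt(d)]), so disc(K) = 4d = 4 * (-265) = -1060

-1060


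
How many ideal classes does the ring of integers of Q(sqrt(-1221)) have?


K = Q(sqrt(-1221)). d mod 4 = 3, so D = disc(K) = 4d = -4884
h(K) equals the number of primitive reduced positive-definite forms (a, b, c) = a*x^2 + b*x*y + c*y^2 with b^2 - 4ac = D,
where reduced means |b| <= a <= c, with b >= 0 whenever |b| = a or a = c, and primitive means gcd(a, b, c) = 1.
Reduced forces 3a^2 <= |D| = 4884, so 1 <= a <= 40; b must have the parity of D, and c = (b^2 - D)/(4a) must be an integer >= a.
Enumerate a = 1..40, b in [-a, a]:
  a=1: (1, 0, 1221)  [1]
  a=2: (2, 2, 611)  [1]
  a=3: (3, 0, 407)  [1]
  a=4: none
  a=5: (5, -4, 245), (5, 4, 245)  [2]
  a=6: (6, 6, 205)  [1]
  a=7: (7, -4, 175), (7, 4, 175)  [2]
  a=8..9: none
  a=10: (10, -6, 123), (10, 6, 123)  [2]
  a=11: (11, 0, 111)  [1]
  a=12: none
  a=13: (13, -2, 94), (13, 2, 94)  [2]
  a=14: (14, -10, 89), (14, 10, 89)  [2]
  a=15: (15, -6, 82), (15, 6, 82)  [2]
  a=16..20: none
  a=21: (21, -18, 62), (21, 18, 62)  [2]
  a=22: (22, 22, 61)  [1]
  a=23..24: none
  a=25: (25, -4, 49), (25, 4, 49)  [2]
  a=26: (26, -2, 47), (26, 2, 47)  [2]
  a=27..29: none
  a=30: (30, -6, 41), (30, 6, 41)  [2]
  a=31: (31, -18, 42), (31, 18, 42)  [2]
  a=32: none
  a=33: (33, 0, 37)  [1]
  a=34: none
  a=35: (35, -24, 39), (35, 4, 35), (35, 24, 39)  [3]
  a=36..40: none
Total reduced forms: 1 + 1 + 1 + 2 + 1 + 2 + 2 + 1 + 2 + 2 + 2 + 2 + 1 + 2 + 2 + 2 + 2 + 1 + 3 = 32
h = 32

32


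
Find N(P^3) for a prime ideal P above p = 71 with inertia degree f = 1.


N(P^a) = p^(a*f)
= 71^(3*1)
= 71^3
= 357911

357911


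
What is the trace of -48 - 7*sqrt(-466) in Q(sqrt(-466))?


Tr(a + b*sqrt(d)) = (a + b*sqrt(d)) + (a - b*sqrt(d)) = 2a
= 2 * (-48)
= -96

-96


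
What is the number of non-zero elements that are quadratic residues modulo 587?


For prime p, the number of non-zero quadratic residues is (p-1)/2.
= (587-1)/2
= 293

293


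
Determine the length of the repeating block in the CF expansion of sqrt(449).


Run the CF algorithm for sqrt(449).
a_0 = floor(sqrt(449)) = 21; set m_0=0, q_0=1.
Recurrence: m' = q*a - m,  q' = (d - m'^2)/q,  a' = floor((a_0 + m')/q').
  step 1: m=21, q=8, a=5
  step 2: m=19, q=11, a=3
  step 3: m=14, q=23, a=1
  step 4: m=9, q=16, a=1
  step 5: m=7, q=25, a=1
  step 6: m=18, q=5, a=7
  step 7: m=17, q=32, a=1
  step 8: m=15, q=7, a=5
  step 9: m=20, q=7, a=5
  step 10: m=15, q=32, a=1
  step 11: m=17, q=5, a=7
  step 12: m=18, q=25, a=1
  step 13: m=7, q=16, a=1
  step 14: m=9, q=23, a=1
  step 15: m=14, q=11, a=3
  step 16: m=19, q=8, a=5
  step 17: m=21, q=1, a=42
a_17 = 2*a_0 = 42, so the period closes here.
sqrt(449) = [21; 5, 3, 1, 1, 1, 7, 1, 5, 5, 1, 7, 1, 1, 1, 3, 5, 42]
Period length = 17

17


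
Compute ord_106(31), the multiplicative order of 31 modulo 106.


We want ord_106(31), the smallest k >= 1 with 31^k = 1 mod 106.
n = 106 = 2 * 53, phi(106) = 52; the order divides phi(n).
Divisors of 52: 1, 2, 4, 13, 26, 52
Repeated squaring mod 106: 31^1 = 31, 31^2 = 7, 31^4 = 49, 31^8 = 69, 31^16 = 97, 31^32 = 81
Test divisors in increasing order:
  k=1: 31^1 = 31 mod 106
  k=2: 31^2 = 7 mod 106
  k=4: 31^4 = 49 mod 106
  k=13: 31^13 = 69 * 49 * 31 = 83 mod 106
  k=26: 31^26 = 97 * 69 * 7 = 105 mod 106
  k=52: 31^52 = 81 * 97 * 49 = 1 mod 106  <- first divisor giving 1
Order = 52

52


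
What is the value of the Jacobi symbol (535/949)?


Compute (535/949) via quadratic reciprocity:
  reciprocity: (535/949) -> +(949/535)
  reduce: (414/535)
  pull out 2: (2/535) = +1  (since 535 mod 8 = 7)
  reciprocity: (207/535) -> -(535/207)
  reduce: (121/207)
  reciprocity: (121/207) -> +(207/121)
  reduce: (86/121)
  pull out 2: (2/121) = +1  (since 121 mod 8 = 1)
  reciprocity: (43/121) -> +(121/43)
  reduce: (35/43)
  reciprocity: (35/43) -> -(43/35)
  reduce: (8/35)
  pull out 2: (2/35) = -1  (since 35 mod 8 = 3)
  pull out 2: (2/35) = -1  (since 35 mod 8 = 3)
  pull out 2: (2/35) = -1  (since 35 mod 8 = 3)
  (1/35) = 1
Product of signs = -1

-1


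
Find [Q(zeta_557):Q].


The degree equals Euler's totient phi(557).
557 = 557
phi(557) = 556

556


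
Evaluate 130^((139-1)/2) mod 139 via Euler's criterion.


p = 139 is prime and the exponent is (p-1)/2 = 69, so by Euler's criterion 130^69 = (130/139) = +1 or -1 mod 139.
Compute by square-and-multiply:
  69 = 64 + 4 + 1 (binary 1000101)
  Repeated squaring mod 139: 130^1 = 130, 130^2 = 81, 130^4 = 28, 130^8 = 89, 130^16 = 137, 130^32 = 4, 130^64 = 16
  130^69 = 130^64 * 130^4 * 130^1 = 16 * 28 * 130 mod 139
    16 * 28 = 448 = 31 mod 139
    31 * 130 = 4030 = 138 mod 139
  130^69 = 138 mod 139
Result 138 = p - 1 = -1 mod 139: 130 is a quadratic non-residue mod 139. As a residue in [0, p-1] the value is 138.
130^69 mod 139 = 138

138


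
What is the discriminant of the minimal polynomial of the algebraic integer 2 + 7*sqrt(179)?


The element 2 + 7*sqrt(179) has minimal polynomial:
x^2 - 4*x - 8767
Discriminant = (-4)^2 - 4*(-8767)
= 16 + 35068
= 35084

35084


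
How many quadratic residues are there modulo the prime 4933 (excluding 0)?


For prime p, the number of non-zero quadratic residues is (p-1)/2.
= (4933-1)/2
= 2466

2466


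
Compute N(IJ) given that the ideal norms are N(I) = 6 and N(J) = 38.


N(IJ) = N(I) * N(J)
= 6 * 38
= 228

228


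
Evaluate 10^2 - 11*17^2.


x^2 - d*y^2
= 10^2 - 11*17^2
= 100 - 3179
= -3079

-3079


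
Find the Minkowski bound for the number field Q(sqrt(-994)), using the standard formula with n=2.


d = -994, d mod 4 = 2, so disc(K) = 4d = -3976; |disc(K)| = 3976
Imaginary quadratic field, so n = 2, s = r2 = 1, r1 = 0
M = (n!/n^n) * (4/pi)^s * sqrt(|disc(K)|) = (2!/2^2) * (4/pi)^1 * sqrt(3976)
= 0.5 * 1.273240 * 63.055531
= 40.1424

40.1424


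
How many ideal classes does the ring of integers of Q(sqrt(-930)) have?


K = Q(sqrt(-930)). d mod 4 = 2, so D = disc(K) = 4d = -3720
h(K) equals the number of primitive reduced positive-definite forms (a, b, c) = a*x^2 + b*x*y + c*y^2 with b^2 - 4ac = D,
where reduced means |b| <= a <= c, with b >= 0 whenever |b| = a or a = c, and primitive means gcd(a, b, c) = 1.
Reduced forces 3a^2 <= |D| = 3720, so 1 <= a <= 35; b must have the parity of D, and c = (b^2 - D)/(4a) must be an integer >= a.
Enumerate a = 1..35, b in [-a, a]:
  a=1: (1, 0, 930)  [1]
  a=2: (2, 0, 465)  [1]
  a=3: (3, 0, 310)  [1]
  a=4: none
  a=5: (5, 0, 186)  [1]
  a=6: (6, 0, 155)  [1]
  a=7: (7, -2, 133), (7, 2, 133)  [2]
  a=8..9: none
  a=10: (10, 0, 93)  [1]
  a=11: (11, -8, 86), (11, 8, 86)  [2]
  a=12..13: none
  a=14: (14, -12, 69), (14, 12, 69)  [2]
  a=15: (15, 0, 62)  [1]
  a=16..18: none
  a=19: (19, -2, 49), (19, 2, 49)  [2]
  a=20: none
  a=21: (21, -12, 46), (21, 12, 46)  [2]
  a=22: (22, -8, 43), (22, 8, 43)  [2]
  a=23: (23, -12, 42), (23, 12, 42)  [2]
  a=24..29: none
  a=30: (30, 0, 31)  [1]
  a=31..32: none
  a=33: (33, -30, 35), (33, 30, 35)  [2]
  a=34..35: none
Total reduced forms: 1 + 1 + 1 + 1 + 1 + 2 + 1 + 2 + 2 + 1 + 2 + 2 + 2 + 2 + 1 + 2 = 24
h = 24

24


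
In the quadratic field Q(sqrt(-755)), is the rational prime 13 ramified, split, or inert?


K = Q(sqrt(-755)). Since d mod 4 = 1, disc(K) = -755.
Check p | disc: -755 mod 13 = 12.
p does not divide disc. Compute Legendre symbol (d/p):
12^((13-1)/2) mod 13 = 1
(d/p) = 1, so p splits: (p) = P*P' with e=1, f=1, g=2.
Therefore p is split.

split


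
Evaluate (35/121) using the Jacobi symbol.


Compute (35/121) via quadratic reciprocity:
  reciprocity: (35/121) -> +(121/35)
  reduce: (16/35)
  pull out 2: (2/35) = -1  (since 35 mod 8 = 3)
  pull out 2: (2/35) = -1  (since 35 mod 8 = 3)
  pull out 2: (2/35) = -1  (since 35 mod 8 = 3)
  pull out 2: (2/35) = -1  (since 35 mod 8 = 3)
  (1/35) = 1
Product of signs = 1

1


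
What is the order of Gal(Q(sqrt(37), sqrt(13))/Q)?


The 2 square roots of distinct primes are multiplicatively independent over Q,
so [K:Q] = 2^2 and Gal(K/Q) is isomorphic to (Z/2Z)^2.
|Gal| = 2^2 = 4

4


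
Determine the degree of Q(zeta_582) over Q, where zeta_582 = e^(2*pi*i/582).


The degree equals Euler's totient phi(582).
582 = 2 * 3 * 97
phi(582) = 192

192


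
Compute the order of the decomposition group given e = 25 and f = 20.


|D_P| = e * f
= 25 * 20
= 500

500


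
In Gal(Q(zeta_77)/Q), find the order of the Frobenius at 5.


The Frobenius at p in Gal(Q(zeta_n)/Q) = (Z/nZ)* is the class of p, so its order is ord_77(5), the smallest k >= 1 with 5^k = 1 mod 77.
n = 77 = 7 * 11, phi(77) = 60; the order divides phi(n).
Divisors of 60: 1, 2, 3, 4, 5, 6, 10, 12, 15, 20, 30, 60
Repeated squaring mod 77: 5^1 = 5, 5^2 = 25, 5^4 = 9, 5^8 = 4, 5^16 = 16, 5^32 = 25
Test divisors in increasing order:
  k=1: 5^1 = 5 mod 77
  k=2: 5^2 = 25 mod 77
  k=3: 5^3 = 25 * 5 = 48 mod 77
  k=4: 5^4 = 9 mod 77
  k=5: 5^5 = 9 * 5 = 45 mod 77
  k=6: 5^6 = 9 * 25 = 71 mod 77
  k=10: 5^10 = 4 * 25 = 23 mod 77
  k=12: 5^12 = 4 * 9 = 36 mod 77
  k=15: 5^15 = 4 * 9 * 25 * 5 = 34 mod 77
  k=20: 5^20 = 16 * 9 = 67 mod 77
  k=30: 5^30 = 16 * 4 * 9 * 25 = 1 mod 77  <- first divisor giving 1
Order = 30

30


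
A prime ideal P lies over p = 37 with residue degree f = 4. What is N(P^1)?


N(P^a) = p^(a*f)
= 37^(1*4)
= 37^4
= 1874161

1874161


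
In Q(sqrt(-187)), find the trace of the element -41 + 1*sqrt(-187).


Tr(a + b*sqrt(d)) = (a + b*sqrt(d)) + (a - b*sqrt(d)) = 2a
= 2 * (-41)
= -82

-82


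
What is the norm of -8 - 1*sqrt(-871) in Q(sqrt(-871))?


N(a + b*sqrt(d)) = a^2 - d*b^2
= (-8)^2 - (-871)*(-1)^2
= 64 + 871
= 935

935


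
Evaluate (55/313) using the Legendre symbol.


p = 313 is prime, so compute (55/313) with the reciprocity algorithm (Jacobi-symbol steps: pull out 2s via (2/n), flip via reciprocity, reduce):
  reciprocity: (55/313) -> +(313/55)
  reduce: (38/55)
  pull out 2: (2/55) = +1  (since 55 mod 8 = 7)
  reciprocity: (19/55) -> -(55/19)
  reduce: (17/19)
  reciprocity: (17/19) -> +(19/17)
  reduce: (2/17)
  pull out 2: (2/17) = +1  (since 17 mod 8 = 1)
  (1/17) = 1
Product of signs = -1
(55/313) = -1

-1


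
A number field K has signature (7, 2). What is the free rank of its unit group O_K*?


By Dirichlet's unit theorem:
rank = r1 + r2 - 1
= 7 + 2 - 1
= 8

8


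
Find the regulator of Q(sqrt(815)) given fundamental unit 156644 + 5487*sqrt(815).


epsilon = 156644 + 5487*sqrt(815)
= 313288.0000
R = ln(313288.0000)
= 12.6549

12.6549


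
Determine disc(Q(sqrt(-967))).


For K = Q(sqrt(d)) with d squarefree: disc(K) = d if d = 1 mod 4, and disc(K) = 4d if d = 2 or 3 mod 4.
Here d = -967, and d mod 4 = 1.
d = 1 mod 4 (O_K = Z[(1+sqrt(d))/2]), so disc(K) = d = -967

-967


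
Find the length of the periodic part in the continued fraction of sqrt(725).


Run the CF algorithm for sqrt(725).
a_0 = floor(sqrt(725)) = 26; set m_0=0, q_0=1.
Recurrence: m' = q*a - m,  q' = (d - m'^2)/q,  a' = floor((a_0 + m')/q').
  step 1: m=26, q=49, a=1
  step 2: m=23, q=4, a=12
  step 3: m=25, q=25, a=2
  step 4: m=25, q=4, a=12
  step 5: m=23, q=49, a=1
  step 6: m=26, q=1, a=52
a_6 = 2*a_0 = 52, so the period closes here.
sqrt(725) = [26; 1, 12, 2, 12, 1, 52]
Period length = 6

6


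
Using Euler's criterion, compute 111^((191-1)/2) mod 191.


p = 191 is prime and the exponent is (p-1)/2 = 95, so by Euler's criterion 111^95 = (111/191) = +1 or -1 mod 191.
Compute by square-and-multiply:
  95 = 64 + 16 + 8 + 4 + 2 + 1 (binary 1011111)
  Repeated squaring mod 191: 111^1 = 111, 111^2 = 97, 111^4 = 50, 111^8 = 17, 111^16 = 98, 111^32 = 54, 111^64 = 51
  111^95 = 111^64 * 111^16 * 111^8 * 111^4 * 111^2 * 111^1 = 51 * 98 * 17 * 50 * 97 * 111 mod 191
    51 * 98 = 4998 = 32 mod 191
    32 * 17 = 544 = 162 mod 191
    162 * 50 = 8100 = 78 mod 191
    78 * 97 = 7566 = 117 mod 191
    117 * 111 = 12987 = 190 mod 191
  111^95 = 190 mod 191
Result 190 = p - 1 = -1 mod 191: 111 is a quadratic non-residue mod 191. As a residue in [0, p-1] the value is 190.
111^95 mod 191 = 190

190


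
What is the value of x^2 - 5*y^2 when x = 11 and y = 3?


x^2 - d*y^2
= 11^2 - 5*3^2
= 121 - 45
= 76

76


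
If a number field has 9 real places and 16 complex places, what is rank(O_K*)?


By Dirichlet's unit theorem:
rank = r1 + r2 - 1
= 9 + 16 - 1
= 24

24


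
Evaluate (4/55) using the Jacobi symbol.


Compute (4/55) via quadratic reciprocity:
  pull out 2: (2/55) = +1  (since 55 mod 8 = 7)
  pull out 2: (2/55) = +1  (since 55 mod 8 = 7)
  (1/55) = 1
Product of signs = 1

1


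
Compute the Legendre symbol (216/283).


p = 283 is prime, so compute (216/283) with the reciprocity algorithm (Jacobi-symbol steps: pull out 2s via (2/n), flip via reciprocity, reduce):
  pull out 2: (2/283) = -1  (since 283 mod 8 = 3)
  pull out 2: (2/283) = -1  (since 283 mod 8 = 3)
  pull out 2: (2/283) = -1  (since 283 mod 8 = 3)
  reciprocity: (27/283) -> -(283/27)
  reduce: (13/27)
  reciprocity: (13/27) -> +(27/13)
  reduce: (1/13)
  (1/13) = 1
Product of signs = 1
(216/283) = 1

1


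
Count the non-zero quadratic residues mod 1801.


For prime p, the number of non-zero quadratic residues is (p-1)/2.
= (1801-1)/2
= 900

900


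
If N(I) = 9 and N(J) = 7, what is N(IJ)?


N(IJ) = N(I) * N(J)
= 9 * 7
= 63

63


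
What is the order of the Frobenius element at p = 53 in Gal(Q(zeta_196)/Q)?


The Frobenius at p in Gal(Q(zeta_n)/Q) = (Z/nZ)* is the class of p, so its order is ord_196(53), the smallest k >= 1 with 53^k = 1 mod 196.
n = 196 = 2^2 * 7^2, phi(196) = 84; the order divides phi(n).
Divisors of 84: 1, 2, 3, 4, 6, 7, 12, 14, 21, 28, 42, 84
Repeated squaring mod 196: 53^1 = 53, 53^2 = 65, 53^4 = 109, 53^8 = 121, 53^16 = 137, 53^32 = 149, 53^64 = 53
Test divisors in increasing order:
  k=1: 53^1 = 53 mod 196
  k=2: 53^2 = 65 mod 196
  k=3: 53^3 = 65 * 53 = 113 mod 196
  k=4: 53^4 = 109 mod 196
  k=6: 53^6 = 109 * 65 = 29 mod 196
  k=7: 53^7 = 109 * 65 * 53 = 165 mod 196
  k=12: 53^12 = 121 * 109 = 57 mod 196
  k=14: 53^14 = 121 * 109 * 65 = 177 mod 196
  k=21: 53^21 = 137 * 109 * 53 = 1 mod 196  <- first divisor giving 1
Order = 21

21


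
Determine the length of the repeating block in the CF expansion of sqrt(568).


Run the CF algorithm for sqrt(568).
a_0 = floor(sqrt(568)) = 23; set m_0=0, q_0=1.
Recurrence: m' = q*a - m,  q' = (d - m'^2)/q,  a' = floor((a_0 + m')/q').
  step 1: m=23, q=39, a=1
  step 2: m=16, q=8, a=4
  step 3: m=16, q=39, a=1
  step 4: m=23, q=1, a=46
a_4 = 2*a_0 = 46, so the period closes here.
sqrt(568) = [23; 1, 4, 1, 46]
Period length = 4

4


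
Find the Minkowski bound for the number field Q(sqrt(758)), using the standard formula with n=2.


d = 758, d mod 4 = 2, so disc(K) = 4d = 3032; |disc(K)| = 3032
Real quadratic field, so n = 2, s = r2 = 0, r1 = 2
M = (n!/n^n) * (4/pi)^s * sqrt(|disc(K)|) = (2!/2^2) * (4/pi)^0 * sqrt(3032)
= 0.5 * 1.000000 * 55.063600
= 27.5318

27.5318


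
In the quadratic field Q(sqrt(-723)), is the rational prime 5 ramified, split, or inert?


K = Q(sqrt(-723)). Since d mod 4 = 1, disc(K) = -723.
Check p | disc: -723 mod 5 = 2.
p does not divide disc. Compute Legendre symbol (d/p):
2^((5-1)/2) mod 5 = -1
(d/p) = -1, so p is inert: (p) stays prime with e=1, f=2, g=1.
Therefore p is inert.

inert


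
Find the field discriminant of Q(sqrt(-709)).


For K = Q(sqrt(d)) with d squarefree: disc(K) = d if d = 1 mod 4, and disc(K) = 4d if d = 2 or 3 mod 4.
Here d = -709, and d mod 4 = 3.
d = 3 mod 4, not 1 (O_K = Z[sqrt(d)]), so disc(K) = 4d = 4 * (-709) = -2836

-2836


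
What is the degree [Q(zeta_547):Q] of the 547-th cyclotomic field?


The degree equals Euler's totient phi(547).
547 = 547
phi(547) = 546

546


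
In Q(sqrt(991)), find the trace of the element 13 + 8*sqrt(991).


Tr(a + b*sqrt(d)) = (a + b*sqrt(d)) + (a - b*sqrt(d)) = 2a
= 2 * (13)
= 26

26


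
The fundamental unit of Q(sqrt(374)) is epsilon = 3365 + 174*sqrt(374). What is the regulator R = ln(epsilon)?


epsilon = 3365 + 174*sqrt(374)
= 6729.9999
R = ln(6729.9999)
= 8.8143

8.8143


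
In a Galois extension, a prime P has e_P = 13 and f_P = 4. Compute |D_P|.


|D_P| = e * f
= 13 * 4
= 52

52


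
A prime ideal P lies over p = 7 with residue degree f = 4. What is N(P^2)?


N(P^a) = p^(a*f)
= 7^(2*4)
= 7^8
= 5764801

5764801


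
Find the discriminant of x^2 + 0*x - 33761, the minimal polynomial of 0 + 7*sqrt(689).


The element 0 + 7*sqrt(689) has minimal polynomial:
x^2 + 0*x - 33761
Discriminant = (0)^2 - 4*(-33761)
= 0 + 135044
= 135044

135044


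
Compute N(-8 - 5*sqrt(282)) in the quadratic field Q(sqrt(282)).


N(a + b*sqrt(d)) = a^2 - d*b^2
= (-8)^2 - (282)*(-5)^2
= 64 - 7050
= -6986

-6986


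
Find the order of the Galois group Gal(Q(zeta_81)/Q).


|Gal(Q(zeta_81)/Q)| = phi(81)
= 54

54


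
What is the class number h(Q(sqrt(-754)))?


K = Q(sqrt(-754)). d mod 4 = 2, so D = disc(K) = 4d = -3016
h(K) equals the number of primitive reduced positive-definite forms (a, b, c) = a*x^2 + b*x*y + c*y^2 with b^2 - 4ac = D,
where reduced means |b| <= a <= c, with b >= 0 whenever |b| = a or a = c, and primitive means gcd(a, b, c) = 1.
Reduced forces 3a^2 <= |D| = 3016, so 1 <= a <= 31; b must have the parity of D, and c = (b^2 - D)/(4a) must be an integer >= a.
Enumerate a = 1..31, b in [-a, a]:
  a=1: (1, 0, 754)  [1]
  a=2: (2, 0, 377)  [1]
  a=3..4: none
  a=5: (5, -2, 151), (5, 2, 151)  [2]
  a=6: none
  a=7: (7, -6, 109), (7, 6, 109)  [2]
  a=8..9: none
  a=10: (10, -8, 77), (10, 8, 77)  [2]
  a=11: (11, -8, 70), (11, 8, 70)  [2]
  a=12: none
  a=13: (13, 0, 58)  [1]
  a=14: (14, -8, 55), (14, 8, 55)  [2]
  a=15..18: none
  a=19: (19, -10, 41), (19, 10, 41)  [2]
  a=20..21: none
  a=22: (22, -8, 35), (22, 8, 35)  [2]
  a=23..24: none
  a=25: (25, -22, 35), (25, 22, 35)  [2]
  a=26: (26, 0, 29)  [1]
  a=27..31: none
Total reduced forms: 1 + 1 + 2 + 2 + 2 + 2 + 1 + 2 + 2 + 2 + 2 + 1 = 20
h = 20

20


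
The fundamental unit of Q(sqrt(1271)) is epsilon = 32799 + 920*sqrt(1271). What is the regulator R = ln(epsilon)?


epsilon = 32799 + 920*sqrt(1271)
= 65598.0000
R = ln(65598.0000)
= 11.0913

11.0913


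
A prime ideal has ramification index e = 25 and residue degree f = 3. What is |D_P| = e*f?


|D_P| = e * f
= 25 * 3
= 75

75


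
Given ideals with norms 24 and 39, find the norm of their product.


N(IJ) = N(I) * N(J)
= 24 * 39
= 936

936


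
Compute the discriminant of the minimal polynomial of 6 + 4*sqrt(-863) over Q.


The element 6 + 4*sqrt(-863) has minimal polynomial:
x^2 - 12*x + 13844
Discriminant = (-12)^2 - 4*(13844)
= 144 - 55376
= -55232

-55232


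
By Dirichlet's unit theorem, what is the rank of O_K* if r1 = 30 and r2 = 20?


By Dirichlet's unit theorem:
rank = r1 + r2 - 1
= 30 + 20 - 1
= 49

49


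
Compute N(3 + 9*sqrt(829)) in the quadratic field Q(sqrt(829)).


N(a + b*sqrt(d)) = a^2 - d*b^2
= (3)^2 - (829)*(9)^2
= 9 - 67149
= -67140

-67140


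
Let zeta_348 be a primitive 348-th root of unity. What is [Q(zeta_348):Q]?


The degree equals Euler's totient phi(348).
348 = 2^2 * 3 * 29
phi(348) = 112

112


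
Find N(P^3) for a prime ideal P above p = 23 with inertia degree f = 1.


N(P^a) = p^(a*f)
= 23^(3*1)
= 23^3
= 12167

12167


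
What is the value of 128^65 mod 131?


p = 131 is prime and the exponent is (p-1)/2 = 65, so by Euler's criterion 128^65 = (128/131) = +1 or -1 mod 131.
Compute by square-and-multiply:
  65 = 64 + 1 (binary 1000001)
  Repeated squaring mod 131: 128^1 = 128, 128^2 = 9, 128^4 = 81, 128^8 = 11, 128^16 = 121, 128^32 = 100, 128^64 = 44
  128^65 = 128^64 * 128^1 = 44 * 128 mod 131
    44 * 128 = 5632 = 130 mod 131
  128^65 = 130 mod 131
Result 130 = p - 1 = -1 mod 131: 128 is a quadratic non-residue mod 131. As a residue in [0, p-1] the value is 130.
128^65 mod 131 = 130

130


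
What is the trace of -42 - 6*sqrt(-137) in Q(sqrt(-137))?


Tr(a + b*sqrt(d)) = (a + b*sqrt(d)) + (a - b*sqrt(d)) = 2a
= 2 * (-42)
= -84

-84


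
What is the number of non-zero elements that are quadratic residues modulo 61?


For prime p, the number of non-zero quadratic residues is (p-1)/2.
= (61-1)/2
= 30

30


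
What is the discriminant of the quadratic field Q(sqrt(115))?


For K = Q(sqrt(d)) with d squarefree: disc(K) = d if d = 1 mod 4, and disc(K) = 4d if d = 2 or 3 mod 4.
Here d = 115, and d mod 4 = 3.
d = 3 mod 4, not 1 (O_K = Z[sqrt(d)]), so disc(K) = 4d = 4 * (115) = 460

460


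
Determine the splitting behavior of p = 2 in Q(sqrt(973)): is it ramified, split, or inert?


K = Q(sqrt(973)). Since d mod 4 = 1, disc(K) = 973.
Check p | disc: 973 mod 2 = 1.
p=2 does not divide disc (d is 1 mod 4). 2 splits iff d = 1 mod 8.
d mod 8 = 5, so (d/2) = -1.
(d/p) = -1, so p is inert: (p) stays prime with e=1, f=2, g=1.
Therefore p is inert.

inert


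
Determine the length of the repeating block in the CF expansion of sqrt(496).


Run the CF algorithm for sqrt(496).
a_0 = floor(sqrt(496)) = 22; set m_0=0, q_0=1.
Recurrence: m' = q*a - m,  q' = (d - m'^2)/q,  a' = floor((a_0 + m')/q').
  step 1: m=22, q=12, a=3
  step 2: m=14, q=25, a=1
  step 3: m=11, q=15, a=2
  step 4: m=19, q=9, a=4
  step 5: m=17, q=23, a=1
  step 6: m=6, q=20, a=1
  step 7: m=14, q=15, a=2
  step 8: m=16, q=16, a=2
  step 9: m=16, q=15, a=2
  step 10: m=14, q=20, a=1
  step 11: m=6, q=23, a=1
  step 12: m=17, q=9, a=4
  step 13: m=19, q=15, a=2
  step 14: m=11, q=25, a=1
  step 15: m=14, q=12, a=3
  step 16: m=22, q=1, a=44
a_16 = 2*a_0 = 44, so the period closes here.
sqrt(496) = [22; 3, 1, 2, 4, 1, 1, 2, 2, 2, 1, 1, 4, 2, 1, 3, 44]
Period length = 16

16


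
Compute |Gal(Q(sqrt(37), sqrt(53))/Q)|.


The 2 square roots of distinct primes are multiplicatively independent over Q,
so [K:Q] = 2^2 and Gal(K/Q) is isomorphic to (Z/2Z)^2.
|Gal| = 2^2 = 4

4


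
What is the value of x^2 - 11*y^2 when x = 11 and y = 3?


x^2 - d*y^2
= 11^2 - 11*3^2
= 121 - 99
= 22

22


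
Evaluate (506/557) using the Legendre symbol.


p = 557 is prime, so compute (506/557) with the reciprocity algorithm (Jacobi-symbol steps: pull out 2s via (2/n), flip via reciprocity, reduce):
  pull out 2: (2/557) = -1  (since 557 mod 8 = 5)
  reciprocity: (253/557) -> +(557/253)
  reduce: (51/253)
  reciprocity: (51/253) -> +(253/51)
  reduce: (49/51)
  reciprocity: (49/51) -> +(51/49)
  reduce: (2/49)
  pull out 2: (2/49) = +1  (since 49 mod 8 = 1)
  (1/49) = 1
Product of signs = -1
(506/557) = -1

-1


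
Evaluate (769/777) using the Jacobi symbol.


Compute (769/777) via quadratic reciprocity:
  reciprocity: (769/777) -> +(777/769)
  reduce: (8/769)
  pull out 2: (2/769) = +1  (since 769 mod 8 = 1)
  pull out 2: (2/769) = +1  (since 769 mod 8 = 1)
  pull out 2: (2/769) = +1  (since 769 mod 8 = 1)
  (1/769) = 1
Product of signs = 1

1


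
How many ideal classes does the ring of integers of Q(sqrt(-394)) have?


K = Q(sqrt(-394)). d mod 4 = 2, so D = disc(K) = 4d = -1576
h(K) equals the number of primitive reduced positive-definite forms (a, b, c) = a*x^2 + b*x*y + c*y^2 with b^2 - 4ac = D,
where reduced means |b| <= a <= c, with b >= 0 whenever |b| = a or a = c, and primitive means gcd(a, b, c) = 1.
Reduced forces 3a^2 <= |D| = 1576, so 1 <= a <= 22; b must have the parity of D, and c = (b^2 - D)/(4a) must be an integer >= a.
Enumerate a = 1..22, b in [-a, a]:
  a=1: (1, 0, 394)  [1]
  a=2: (2, 0, 197)  [1]
  a=3..4: none
  a=5: (5, -2, 79), (5, 2, 79)  [2]
  a=6..9: none
  a=10: (10, -8, 41), (10, 8, 41)  [2]
  a=11..12: none
  a=13: (13, -6, 31), (13, 6, 31)  [2]
  a=14..18: none
  a=19: (19, -18, 25), (19, 18, 25)  [2]
  a=20..22: none
Total reduced forms: 1 + 1 + 2 + 2 + 2 + 2 = 10
h = 10

10


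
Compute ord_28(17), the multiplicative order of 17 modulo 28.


We want ord_28(17), the smallest k >= 1 with 17^k = 1 mod 28.
n = 28 = 2^2 * 7, phi(28) = 12; the order divides phi(n).
Divisors of 12: 1, 2, 3, 4, 6, 12
Repeated squaring mod 28: 17^1 = 17, 17^2 = 9, 17^4 = 25, 17^8 = 9
Test divisors in increasing order:
  k=1: 17^1 = 17 mod 28
  k=2: 17^2 = 9 mod 28
  k=3: 17^3 = 9 * 17 = 13 mod 28
  k=4: 17^4 = 25 mod 28
  k=6: 17^6 = 25 * 9 = 1 mod 28  <- first divisor giving 1
Order = 6

6


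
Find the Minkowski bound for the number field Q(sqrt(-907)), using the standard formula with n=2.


d = -907, d mod 4 = 1, so disc(K) = d = -907; |disc(K)| = 907
Imaginary quadratic field, so n = 2, s = r2 = 1, r1 = 0
M = (n!/n^n) * (4/pi)^s * sqrt(|disc(K)|) = (2!/2^2) * (4/pi)^1 * sqrt(907)
= 0.5 * 1.273240 * 30.116441
= 19.1727

19.1727


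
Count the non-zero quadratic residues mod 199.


For prime p, the number of non-zero quadratic residues is (p-1)/2.
= (199-1)/2
= 99

99


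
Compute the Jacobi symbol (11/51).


Compute (11/51) via quadratic reciprocity:
  reciprocity: (11/51) -> -(51/11)
  reduce: (7/11)
  reciprocity: (7/11) -> -(11/7)
  reduce: (4/7)
  pull out 2: (2/7) = +1  (since 7 mod 8 = 7)
  pull out 2: (2/7) = +1  (since 7 mod 8 = 7)
  (1/7) = 1
Product of signs = 1

1


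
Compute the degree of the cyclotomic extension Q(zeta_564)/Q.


The degree equals Euler's totient phi(564).
564 = 2^2 * 3 * 47
phi(564) = 184

184


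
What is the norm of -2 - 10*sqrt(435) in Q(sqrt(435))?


N(a + b*sqrt(d)) = a^2 - d*b^2
= (-2)^2 - (435)*(-10)^2
= 4 - 43500
= -43496

-43496


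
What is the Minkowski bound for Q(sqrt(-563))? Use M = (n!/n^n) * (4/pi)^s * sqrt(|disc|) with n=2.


d = -563, d mod 4 = 1, so disc(K) = d = -563; |disc(K)| = 563
Imaginary quadratic field, so n = 2, s = r2 = 1, r1 = 0
M = (n!/n^n) * (4/pi)^s * sqrt(|disc(K)|) = (2!/2^2) * (4/pi)^1 * sqrt(563)
= 0.5 * 1.273240 * 23.727621
= 15.1055

15.1055


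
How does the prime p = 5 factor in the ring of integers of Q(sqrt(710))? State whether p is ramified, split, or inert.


K = Q(sqrt(710)). Since d mod 4 = 2, disc(K) = 2840.
Check p | disc: 2840 mod 5 = 0.
p divides disc, so p ramifies: (p) = P^2 with e=2, f=1, g=1.
Therefore p is ramified.

ramified


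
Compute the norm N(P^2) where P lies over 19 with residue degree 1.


N(P^a) = p^(a*f)
= 19^(2*1)
= 19^2
= 361

361


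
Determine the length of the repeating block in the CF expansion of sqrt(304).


Run the CF algorithm for sqrt(304).
a_0 = floor(sqrt(304)) = 17; set m_0=0, q_0=1.
Recurrence: m' = q*a - m,  q' = (d - m'^2)/q,  a' = floor((a_0 + m')/q').
  step 1: m=17, q=15, a=2
  step 2: m=13, q=9, a=3
  step 3: m=14, q=12, a=2
  step 4: m=10, q=17, a=1
  step 5: m=7, q=15, a=1
  step 6: m=8, q=16, a=1
  step 7: m=8, q=15, a=1
  step 8: m=7, q=17, a=1
  step 9: m=10, q=12, a=2
  step 10: m=14, q=9, a=3
  step 11: m=13, q=15, a=2
  step 12: m=17, q=1, a=34
a_12 = 2*a_0 = 34, so the period closes here.
sqrt(304) = [17; 2, 3, 2, 1, 1, 1, 1, 1, 2, 3, 2, 34]
Period length = 12

12


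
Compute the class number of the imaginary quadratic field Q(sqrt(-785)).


K = Q(sqrt(-785)). d mod 4 = 3, so D = disc(K) = 4d = -3140
h(K) equals the number of primitive reduced positive-definite forms (a, b, c) = a*x^2 + b*x*y + c*y^2 with b^2 - 4ac = D,
where reduced means |b| <= a <= c, with b >= 0 whenever |b| = a or a = c, and primitive means gcd(a, b, c) = 1.
Reduced forces 3a^2 <= |D| = 3140, so 1 <= a <= 32; b must have the parity of D, and c = (b^2 - D)/(4a) must be an integer >= a.
Enumerate a = 1..32, b in [-a, a]:
  a=1: (1, 0, 785)  [1]
  a=2: (2, 2, 393)  [1]
  a=3: (3, -2, 262), (3, 2, 262)  [2]
  a=4: none
  a=5: (5, 0, 157)  [1]
  a=6: (6, -2, 131), (6, 2, 131)  [2]
  a=7..8: none
  a=9: (9, -8, 89), (9, 8, 89)  [2]
  a=10: (10, 10, 81)  [1]
  a=11..14: none
  a=15: (15, -10, 54), (15, 10, 54)  [2]
  a=16..17: none
  a=18: (18, -10, 45), (18, 10, 45)  [2]
  a=19..26: none
  a=27: (27, -10, 30), (27, 10, 30)  [2]
  a=28..32: none
Total reduced forms: 1 + 1 + 2 + 1 + 2 + 2 + 1 + 2 + 2 + 2 = 16
h = 16

16


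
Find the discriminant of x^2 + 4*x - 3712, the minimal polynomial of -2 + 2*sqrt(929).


The element -2 + 2*sqrt(929) has minimal polynomial:
x^2 + 4*x - 3712
Discriminant = (4)^2 - 4*(-3712)
= 16 + 14848
= 14864

14864


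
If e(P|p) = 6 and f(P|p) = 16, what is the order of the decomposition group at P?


|D_P| = e * f
= 6 * 16
= 96

96


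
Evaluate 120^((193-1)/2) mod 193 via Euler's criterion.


p = 193 is prime and the exponent is (p-1)/2 = 96, so by Euler's criterion 120^96 = (120/193) = +1 or -1 mod 193.
Compute by square-and-multiply:
  96 = 64 + 32 (binary 1100000)
  Repeated squaring mod 193: 120^1 = 120, 120^2 = 118, 120^4 = 28, 120^8 = 12, 120^16 = 144, 120^32 = 85, 120^64 = 84
  120^96 = 120^64 * 120^32 = 84 * 85 mod 193
    84 * 85 = 7140 = 192 mod 193
  120^96 = 192 mod 193
Result 192 = p - 1 = -1 mod 193: 120 is a quadratic non-residue mod 193. As a residue in [0, p-1] the value is 192.
120^96 mod 193 = 192

192


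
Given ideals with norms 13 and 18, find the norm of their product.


N(IJ) = N(I) * N(J)
= 13 * 18
= 234

234


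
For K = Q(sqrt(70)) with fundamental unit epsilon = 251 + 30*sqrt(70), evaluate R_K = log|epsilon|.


epsilon = 251 + 30*sqrt(70)
= 501.9980
R = ln(501.9980)
= 6.2186

6.2186


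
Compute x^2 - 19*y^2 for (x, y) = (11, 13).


x^2 - d*y^2
= 11^2 - 19*13^2
= 121 - 3211
= -3090

-3090


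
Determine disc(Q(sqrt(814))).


For K = Q(sqrt(d)) with d squarefree: disc(K) = d if d = 1 mod 4, and disc(K) = 4d if d = 2 or 3 mod 4.
Here d = 814, and d mod 4 = 2.
d = 2 mod 4, not 1 (O_K = Z[sqrt(d)]), so disc(K) = 4d = 4 * (814) = 3256

3256


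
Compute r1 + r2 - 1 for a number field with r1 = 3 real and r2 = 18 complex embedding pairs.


By Dirichlet's unit theorem:
rank = r1 + r2 - 1
= 3 + 18 - 1
= 20

20


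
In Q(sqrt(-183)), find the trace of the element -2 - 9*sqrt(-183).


Tr(a + b*sqrt(d)) = (a + b*sqrt(d)) + (a - b*sqrt(d)) = 2a
= 2 * (-2)
= -4

-4


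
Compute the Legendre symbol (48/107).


p = 107 is prime, so compute (48/107) with the reciprocity algorithm (Jacobi-symbol steps: pull out 2s via (2/n), flip via reciprocity, reduce):
  pull out 2: (2/107) = -1  (since 107 mod 8 = 3)
  pull out 2: (2/107) = -1  (since 107 mod 8 = 3)
  pull out 2: (2/107) = -1  (since 107 mod 8 = 3)
  pull out 2: (2/107) = -1  (since 107 mod 8 = 3)
  reciprocity: (3/107) -> -(107/3)
  reduce: (2/3)
  pull out 2: (2/3) = -1  (since 3 mod 8 = 3)
  (1/3) = 1
Product of signs = 1
(48/107) = 1

1


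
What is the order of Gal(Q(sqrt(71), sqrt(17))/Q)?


The 2 square roots of distinct primes are multiplicatively independent over Q,
so [K:Q] = 2^2 and Gal(K/Q) is isomorphic to (Z/2Z)^2.
|Gal| = 2^2 = 4

4


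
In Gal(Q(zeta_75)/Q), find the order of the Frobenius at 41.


The Frobenius at p in Gal(Q(zeta_n)/Q) = (Z/nZ)* is the class of p, so its order is ord_75(41), the smallest k >= 1 with 41^k = 1 mod 75.
n = 75 = 3 * 5^2, phi(75) = 40; the order divides phi(n).
Divisors of 40: 1, 2, 4, 5, 8, 10, 20, 40
Repeated squaring mod 75: 41^1 = 41, 41^2 = 31, 41^4 = 61, 41^8 = 46, 41^16 = 16, 41^32 = 31
Test divisors in increasing order:
  k=1: 41^1 = 41 mod 75
  k=2: 41^2 = 31 mod 75
  k=4: 41^4 = 61 mod 75
  k=5: 41^5 = 61 * 41 = 26 mod 75
  k=8: 41^8 = 46 mod 75
  k=10: 41^10 = 46 * 31 = 1 mod 75  <- first divisor giving 1
Order = 10

10


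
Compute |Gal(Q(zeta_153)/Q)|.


|Gal(Q(zeta_153)/Q)| = phi(153)
= 96

96


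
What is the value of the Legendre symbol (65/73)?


p = 73 is prime, so compute (65/73) with the reciprocity algorithm (Jacobi-symbol steps: pull out 2s via (2/n), flip via reciprocity, reduce):
  reciprocity: (65/73) -> +(73/65)
  reduce: (8/65)
  pull out 2: (2/65) = +1  (since 65 mod 8 = 1)
  pull out 2: (2/65) = +1  (since 65 mod 8 = 1)
  pull out 2: (2/65) = +1  (since 65 mod 8 = 1)
  (1/65) = 1
Product of signs = 1
(65/73) = 1

1


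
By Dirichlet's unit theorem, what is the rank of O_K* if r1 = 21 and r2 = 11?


By Dirichlet's unit theorem:
rank = r1 + r2 - 1
= 21 + 11 - 1
= 31

31


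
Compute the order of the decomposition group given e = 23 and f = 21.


|D_P| = e * f
= 23 * 21
= 483

483


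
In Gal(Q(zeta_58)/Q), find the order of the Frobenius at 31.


The Frobenius at p in Gal(Q(zeta_n)/Q) = (Z/nZ)* is the class of p, so its order is ord_58(31), the smallest k >= 1 with 31^k = 1 mod 58.
n = 58 = 2 * 29, phi(58) = 28; the order divides phi(n).
Divisors of 28: 1, 2, 4, 7, 14, 28
Repeated squaring mod 58: 31^1 = 31, 31^2 = 33, 31^4 = 45, 31^8 = 53, 31^16 = 25
Test divisors in increasing order:
  k=1: 31^1 = 31 mod 58
  k=2: 31^2 = 33 mod 58
  k=4: 31^4 = 45 mod 58
  k=7: 31^7 = 45 * 33 * 31 = 41 mod 58
  k=14: 31^14 = 53 * 45 * 33 = 57 mod 58
  k=28: 31^28 = 25 * 53 * 45 = 1 mod 58  <- first divisor giving 1
Order = 28

28


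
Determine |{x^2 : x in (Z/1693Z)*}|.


For prime p, the number of non-zero quadratic residues is (p-1)/2.
= (1693-1)/2
= 846

846


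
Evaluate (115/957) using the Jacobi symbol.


Compute (115/957) via quadratic reciprocity:
  reciprocity: (115/957) -> +(957/115)
  reduce: (37/115)
  reciprocity: (37/115) -> +(115/37)
  reduce: (4/37)
  pull out 2: (2/37) = -1  (since 37 mod 8 = 5)
  pull out 2: (2/37) = -1  (since 37 mod 8 = 5)
  (1/37) = 1
Product of signs = 1

1


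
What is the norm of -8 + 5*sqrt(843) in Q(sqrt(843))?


N(a + b*sqrt(d)) = a^2 - d*b^2
= (-8)^2 - (843)*(5)^2
= 64 - 21075
= -21011

-21011


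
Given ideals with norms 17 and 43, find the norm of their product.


N(IJ) = N(I) * N(J)
= 17 * 43
= 731

731


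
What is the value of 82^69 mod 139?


p = 139 is prime and the exponent is (p-1)/2 = 69, so by Euler's criterion 82^69 = (82/139) = +1 or -1 mod 139.
Compute by square-and-multiply:
  69 = 64 + 4 + 1 (binary 1000101)
  Repeated squaring mod 139: 82^1 = 82, 82^2 = 52, 82^4 = 63, 82^8 = 77, 82^16 = 91, 82^32 = 80, 82^64 = 6
  82^69 = 82^64 * 82^4 * 82^1 = 6 * 63 * 82 mod 139
    6 * 63 = 378 = 100 mod 139
    100 * 82 = 8200 = 138 mod 139
  82^69 = 138 mod 139
Result 138 = p - 1 = -1 mod 139: 82 is a quadratic non-residue mod 139. As a residue in [0, p-1] the value is 138.
82^69 mod 139 = 138

138


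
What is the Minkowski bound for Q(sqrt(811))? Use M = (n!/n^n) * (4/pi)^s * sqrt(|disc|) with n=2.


d = 811, d mod 4 = 3, so disc(K) = 4d = 3244; |disc(K)| = 3244
Real quadratic field, so n = 2, s = r2 = 0, r1 = 2
M = (n!/n^n) * (4/pi)^s * sqrt(|disc(K)|) = (2!/2^2) * (4/pi)^0 * sqrt(3244)
= 0.5 * 1.000000 * 56.956123
= 28.4781

28.4781


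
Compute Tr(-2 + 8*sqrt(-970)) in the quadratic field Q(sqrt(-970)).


Tr(a + b*sqrt(d)) = (a + b*sqrt(d)) + (a - b*sqrt(d)) = 2a
= 2 * (-2)
= -4

-4


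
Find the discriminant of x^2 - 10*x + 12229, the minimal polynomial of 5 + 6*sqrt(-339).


The element 5 + 6*sqrt(-339) has minimal polynomial:
x^2 - 10*x + 12229
Discriminant = (-10)^2 - 4*(12229)
= 100 - 48916
= -48816

-48816


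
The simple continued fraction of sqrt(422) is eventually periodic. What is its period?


Run the CF algorithm for sqrt(422).
a_0 = floor(sqrt(422)) = 20; set m_0=0, q_0=1.
Recurrence: m' = q*a - m,  q' = (d - m'^2)/q,  a' = floor((a_0 + m')/q').
  step 1: m=20, q=22, a=1
  step 2: m=2, q=19, a=1
  step 3: m=17, q=7, a=5
  step 4: m=18, q=14, a=2
  step 5: m=10, q=23, a=1
  step 6: m=13, q=11, a=3
  step 7: m=20, q=2, a=20
  step 8: m=20, q=11, a=3
  step 9: m=13, q=23, a=1
  step 10: m=10, q=14, a=2
  step 11: m=18, q=7, a=5
  step 12: m=17, q=19, a=1
  step 13: m=2, q=22, a=1
  step 14: m=20, q=1, a=40
a_14 = 2*a_0 = 40, so the period closes here.
sqrt(422) = [20; 1, 1, 5, 2, 1, 3, 20, 3, 1, 2, 5, 1, 1, 40]
Period length = 14

14


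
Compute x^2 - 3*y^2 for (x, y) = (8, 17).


x^2 - d*y^2
= 8^2 - 3*17^2
= 64 - 867
= -803

-803


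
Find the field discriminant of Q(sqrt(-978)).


For K = Q(sqrt(d)) with d squarefree: disc(K) = d if d = 1 mod 4, and disc(K) = 4d if d = 2 or 3 mod 4.
Here d = -978, and d mod 4 = 2.
d = 2 mod 4, not 1 (O_K = Z[sqrt(d)]), so disc(K) = 4d = 4 * (-978) = -3912

-3912


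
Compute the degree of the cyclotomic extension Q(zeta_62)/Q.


The degree equals Euler's totient phi(62).
62 = 2 * 31
phi(62) = 30

30


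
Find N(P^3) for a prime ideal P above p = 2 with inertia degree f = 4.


N(P^a) = p^(a*f)
= 2^(3*4)
= 2^12
= 4096

4096


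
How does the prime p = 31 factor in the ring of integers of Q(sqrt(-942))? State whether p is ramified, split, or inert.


K = Q(sqrt(-942)). Since d mod 4 = 2, disc(K) = -3768.
Check p | disc: -3768 mod 31 = 14.
p does not divide disc. Compute Legendre symbol (d/p):
19^((31-1)/2) mod 31 = 1
(d/p) = 1, so p splits: (p) = P*P' with e=1, f=1, g=2.
Therefore p is split.

split


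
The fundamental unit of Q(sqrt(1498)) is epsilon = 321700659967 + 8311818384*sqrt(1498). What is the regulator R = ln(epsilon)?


epsilon = 321700659967 + 8311818384*sqrt(1498)
= 6.4340e+11
R = ln(6.4340e+11)
= 27.1900

27.1900


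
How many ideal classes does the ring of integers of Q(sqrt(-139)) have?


K = Q(sqrt(-139)). d mod 4 = 1, so D = disc(K) = d = -139
h(K) equals the number of primitive reduced positive-definite forms (a, b, c) = a*x^2 + b*x*y + c*y^2 with b^2 - 4ac = D,
where reduced means |b| <= a <= c, with b >= 0 whenever |b| = a or a = c, and primitive means gcd(a, b, c) = 1.
Reduced forces 3a^2 <= |D| = 139, so 1 <= a <= 6; b must have the parity of D, and c = (b^2 - D)/(4a) must be an integer >= a.
Enumerate a = 1..6, b in [-a, a]:
  a=1: (1, 1, 35)  [1]
  a=2..4: none
  a=5: (5, -1, 7), (5, 1, 7)  [2]
  a=6: none
Total reduced forms: 1 + 2 = 3
h = 3

3


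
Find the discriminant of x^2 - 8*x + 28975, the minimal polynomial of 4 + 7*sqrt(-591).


The element 4 + 7*sqrt(-591) has minimal polynomial:
x^2 - 8*x + 28975
Discriminant = (-8)^2 - 4*(28975)
= 64 - 115900
= -115836

-115836
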